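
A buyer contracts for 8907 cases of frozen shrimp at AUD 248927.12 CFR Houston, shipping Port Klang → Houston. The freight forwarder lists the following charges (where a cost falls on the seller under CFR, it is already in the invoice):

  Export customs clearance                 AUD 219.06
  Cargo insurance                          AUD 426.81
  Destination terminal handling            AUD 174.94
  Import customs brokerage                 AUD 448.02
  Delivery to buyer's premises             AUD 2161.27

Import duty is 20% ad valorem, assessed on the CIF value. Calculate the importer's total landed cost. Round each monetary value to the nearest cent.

CFR: the seller pays costs through ocean freight to the destination port, but not insurance.
Already in the invoice (seller's account under CFR): export clearance — exclude.
CIF value = CFR price + insurance = 248927.12 + 426.81 = 249353.93
Import duty = 249353.93 × 20% = 49870.79
Buyer bears: insurance 426.81 + destination terminal 174.94 + brokerage 448.02 + delivery 2161.27 + duty 49870.79 = 53081.83
Landed cost = invoice 248927.12 + 53081.83 = 302008.95

Total landed cost: AUD 302008.95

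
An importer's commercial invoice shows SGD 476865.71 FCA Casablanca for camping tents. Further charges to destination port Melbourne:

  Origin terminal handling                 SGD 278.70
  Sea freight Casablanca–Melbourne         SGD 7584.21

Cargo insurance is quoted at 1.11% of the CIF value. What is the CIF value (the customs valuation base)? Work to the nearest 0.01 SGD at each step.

CIF value: SGD 490169.50

Let C be the CIF value. C = FCA price + pre-shipment costs + freight + 1.11% × C
C − 1.11% × C = 476865.71 + 278.70 + 7584.21
0.9889 × C = 484728.62
C = 484728.62 / 0.9889 = 490169.50
Insurance premium = 1.11% × 490169.50 = 5440.88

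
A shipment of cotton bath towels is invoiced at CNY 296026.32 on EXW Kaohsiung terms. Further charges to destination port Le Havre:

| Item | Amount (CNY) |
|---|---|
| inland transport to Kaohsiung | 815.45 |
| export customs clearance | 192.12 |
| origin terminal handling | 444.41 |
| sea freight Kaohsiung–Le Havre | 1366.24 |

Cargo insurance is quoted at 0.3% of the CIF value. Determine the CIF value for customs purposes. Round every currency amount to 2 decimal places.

CIF value: CNY 299743.77

Let C be the CIF value. C = EXW price + pre-shipment costs + freight + 0.3% × C
C − 0.3% × C = 296026.32 + 815.45 + 192.12 + 444.41 + 1366.24
0.997 × C = 298844.54
C = 298844.54 / 0.997 = 299743.77
Insurance premium = 0.3% × 299743.77 = 899.23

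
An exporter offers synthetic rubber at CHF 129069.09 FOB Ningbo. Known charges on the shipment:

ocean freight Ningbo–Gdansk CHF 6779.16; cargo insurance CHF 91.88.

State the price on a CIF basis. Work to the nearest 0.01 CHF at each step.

CIF price: CHF 135940.13

From FOB to CIF, the seller additionally bears: freight, insurance.
CIF price = 129069.09 + 6779.16 + 91.88 = 135940.13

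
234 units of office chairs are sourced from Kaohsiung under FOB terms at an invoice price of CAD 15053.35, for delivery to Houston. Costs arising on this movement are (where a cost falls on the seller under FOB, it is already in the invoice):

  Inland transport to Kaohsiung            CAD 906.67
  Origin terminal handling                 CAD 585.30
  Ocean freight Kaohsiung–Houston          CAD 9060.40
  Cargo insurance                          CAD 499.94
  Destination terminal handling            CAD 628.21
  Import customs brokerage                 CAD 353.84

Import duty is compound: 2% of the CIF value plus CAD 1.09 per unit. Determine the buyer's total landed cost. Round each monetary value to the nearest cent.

Total landed cost: CAD 26343.07

FOB: the seller bears costs until goods are on board at the origin port; the buyer bears freight, insurance and all costs thereafter.
Already in the invoice (seller's account under FOB): inland to port, origin terminal — exclude.
CIF value = FOB price + freight + insurance = 15053.35 + 9060.40 + 499.94 = 24613.69
Ad valorem component: 24613.69 × 2% = 492.27
Specific component: 234 × 1.09 = 255.06
Import duty = 492.27 + 255.06 = 747.33
Buyer bears: freight 9060.40 + insurance 499.94 + destination terminal 628.21 + brokerage 353.84 + duty 747.33 = 11289.72
Landed cost = invoice 15053.35 + 11289.72 = 26343.07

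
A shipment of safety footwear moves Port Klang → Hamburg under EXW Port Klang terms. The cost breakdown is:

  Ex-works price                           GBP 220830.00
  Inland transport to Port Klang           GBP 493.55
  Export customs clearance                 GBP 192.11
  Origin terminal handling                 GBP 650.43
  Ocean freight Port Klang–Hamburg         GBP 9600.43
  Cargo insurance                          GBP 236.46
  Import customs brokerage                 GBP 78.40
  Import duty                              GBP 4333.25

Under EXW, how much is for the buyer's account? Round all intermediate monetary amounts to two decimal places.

EXW: the seller makes goods available at their premises; the buyer bears all onward costs.
Seller's account: goods 220830.00 = 220830.00
Buyer's account: inland to port 493.55 + export clearance 192.11 + origin terminal 650.43 + freight 9600.43 + insurance 236.46 + brokerage 78.40 + duty 4333.25 = 15584.63

Buyer's account: GBP 15584.63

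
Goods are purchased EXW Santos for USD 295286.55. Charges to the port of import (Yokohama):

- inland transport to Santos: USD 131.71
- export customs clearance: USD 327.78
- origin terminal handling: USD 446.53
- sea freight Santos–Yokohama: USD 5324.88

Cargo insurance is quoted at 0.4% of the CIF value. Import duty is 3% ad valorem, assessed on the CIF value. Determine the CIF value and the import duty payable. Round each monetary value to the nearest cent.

CIF value: USD 302728.36; import duty: USD 9081.85

Let C be the CIF value. C = EXW price + pre-shipment costs + freight + 0.4% × C
C − 0.4% × C = 295286.55 + 131.71 + 327.78 + 446.53 + 5324.88
0.996 × C = 301517.45
C = 301517.45 / 0.996 = 302728.36
Insurance premium = 0.4% × 302728.36 = 1210.91
Import duty = 302728.36 × 3% = 9081.85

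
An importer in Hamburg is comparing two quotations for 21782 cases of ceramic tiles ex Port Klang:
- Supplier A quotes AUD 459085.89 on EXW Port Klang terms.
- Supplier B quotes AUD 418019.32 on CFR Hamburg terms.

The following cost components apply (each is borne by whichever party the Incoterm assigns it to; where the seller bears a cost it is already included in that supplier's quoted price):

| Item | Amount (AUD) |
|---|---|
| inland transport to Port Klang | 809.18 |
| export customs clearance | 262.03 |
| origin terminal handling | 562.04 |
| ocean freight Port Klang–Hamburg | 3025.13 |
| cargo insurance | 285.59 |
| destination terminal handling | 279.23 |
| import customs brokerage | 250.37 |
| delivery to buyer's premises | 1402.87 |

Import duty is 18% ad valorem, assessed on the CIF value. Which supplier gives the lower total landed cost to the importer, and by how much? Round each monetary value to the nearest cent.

Supplier A (EXW):
CIF value = EXW price + inland to port + export clearance + origin terminal + freight + insurance = 459085.89 + 809.18 + 262.03 + 562.04 + 3025.13 + 285.59 = 464029.86
Import duty = 464029.86 × 18% = 83525.37
Buyer bears (A): 809.18 + 262.03 + 562.04 + 3025.13 + 285.59 + 279.23 + 250.37 + 1402.87 = 6876.44
Landed cost (A) = invoice 459085.89 + 6876.44 + duty 83525.37 = 549487.70
Supplier B (CFR):
CIF value = CFR price + insurance = 418019.32 + 285.59 = 418304.91
Import duty = 418304.91 × 18% = 75294.88
Buyer bears (B): 285.59 + 279.23 + 250.37 + 1402.87 = 2218.06
Landed cost (B) = invoice 418019.32 + 2218.06 + duty 75294.88 = 495532.26
Difference = |549487.70 − 495532.26| = 53955.44

Supplier B is cheaper by AUD 53955.44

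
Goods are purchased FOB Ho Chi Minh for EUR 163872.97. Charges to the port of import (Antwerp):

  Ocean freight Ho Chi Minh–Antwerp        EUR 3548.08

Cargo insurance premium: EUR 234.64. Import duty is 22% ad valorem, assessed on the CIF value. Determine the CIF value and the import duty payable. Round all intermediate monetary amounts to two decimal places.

CIF = FOB price + freight + insurance
CIF = 163872.97 + 3548.08 + 234.64 = 167655.69
Import duty = 167655.69 × 22% = 36884.25

CIF value: EUR 167655.69; import duty: EUR 36884.25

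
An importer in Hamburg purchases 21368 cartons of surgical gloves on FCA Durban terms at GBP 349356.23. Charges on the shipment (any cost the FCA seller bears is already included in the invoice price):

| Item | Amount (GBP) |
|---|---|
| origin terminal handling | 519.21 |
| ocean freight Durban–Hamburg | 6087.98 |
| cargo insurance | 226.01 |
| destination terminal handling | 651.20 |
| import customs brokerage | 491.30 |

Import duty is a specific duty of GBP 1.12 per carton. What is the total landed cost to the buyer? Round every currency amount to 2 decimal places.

Total landed cost: GBP 381264.09

FCA: the seller delivers export-cleared goods to the carrier; the buyer bears costs from that point.
CIF value = FCA price + origin terminal + freight + insurance = 349356.23 + 519.21 + 6087.98 + 226.01 = 356189.43
Import duty = 21368 × 1.12 = 23932.16
Buyer bears: origin terminal 519.21 + freight 6087.98 + insurance 226.01 + destination terminal 651.20 + brokerage 491.30 + duty 23932.16 = 31907.86
Landed cost = invoice 349356.23 + 31907.86 = 381264.09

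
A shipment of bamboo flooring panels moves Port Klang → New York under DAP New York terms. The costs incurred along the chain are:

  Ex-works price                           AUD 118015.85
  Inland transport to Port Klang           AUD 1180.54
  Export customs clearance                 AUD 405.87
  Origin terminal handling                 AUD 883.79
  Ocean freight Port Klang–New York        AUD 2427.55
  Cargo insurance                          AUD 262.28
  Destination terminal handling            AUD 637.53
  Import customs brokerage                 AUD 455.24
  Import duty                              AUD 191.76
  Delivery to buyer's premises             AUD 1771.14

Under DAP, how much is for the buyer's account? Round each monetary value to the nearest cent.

DAP: the seller bears all costs to the named destination except import duty and clearance.
Seller's account: goods 118015.85 + inland to port 1180.54 + export clearance 405.87 + origin terminal 883.79 + freight 2427.55 + insurance 262.28 + destination terminal 637.53 + delivery 1771.14 = 125584.55
Buyer's account: brokerage 455.24 + duty 191.76 = 647.00

Buyer's account: AUD 647.00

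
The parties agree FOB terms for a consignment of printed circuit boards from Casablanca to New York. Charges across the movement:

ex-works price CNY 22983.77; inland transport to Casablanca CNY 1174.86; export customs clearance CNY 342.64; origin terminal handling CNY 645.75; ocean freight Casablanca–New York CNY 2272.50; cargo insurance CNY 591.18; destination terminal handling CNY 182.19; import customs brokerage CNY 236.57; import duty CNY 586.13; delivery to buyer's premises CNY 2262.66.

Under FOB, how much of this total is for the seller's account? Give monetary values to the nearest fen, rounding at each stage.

FOB: the seller bears costs until goods are on board at the origin port; the buyer bears freight, insurance and all costs thereafter.
Seller's account: goods 22983.77 + inland to port 1174.86 + export clearance 342.64 + origin terminal 645.75 = 25147.02
Buyer's account: freight 2272.50 + insurance 591.18 + destination terminal 182.19 + brokerage 236.57 + duty 586.13 + delivery 2262.66 = 6131.23

Seller's account: CNY 25147.02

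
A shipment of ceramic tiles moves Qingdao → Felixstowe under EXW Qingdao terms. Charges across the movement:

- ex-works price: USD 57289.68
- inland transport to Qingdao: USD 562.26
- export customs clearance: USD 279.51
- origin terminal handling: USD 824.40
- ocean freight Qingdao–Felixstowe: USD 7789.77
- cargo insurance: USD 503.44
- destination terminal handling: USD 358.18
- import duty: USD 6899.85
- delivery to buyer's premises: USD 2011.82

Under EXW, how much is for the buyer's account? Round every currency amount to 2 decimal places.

EXW: the seller makes goods available at their premises; the buyer bears all onward costs.
Seller's account: goods 57289.68 = 57289.68
Buyer's account: inland to port 562.26 + export clearance 279.51 + origin terminal 824.40 + freight 7789.77 + insurance 503.44 + destination terminal 358.18 + duty 6899.85 + delivery 2011.82 = 19229.23

Buyer's account: USD 19229.23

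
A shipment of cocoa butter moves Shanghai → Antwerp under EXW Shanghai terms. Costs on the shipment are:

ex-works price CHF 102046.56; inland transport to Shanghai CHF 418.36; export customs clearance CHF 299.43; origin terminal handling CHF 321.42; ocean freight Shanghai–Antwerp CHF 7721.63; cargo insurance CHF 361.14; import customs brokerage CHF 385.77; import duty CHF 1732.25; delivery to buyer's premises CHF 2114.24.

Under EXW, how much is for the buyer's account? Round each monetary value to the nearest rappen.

Buyer's account: CHF 13354.24

EXW: the seller makes goods available at their premises; the buyer bears all onward costs.
Seller's account: goods 102046.56 = 102046.56
Buyer's account: inland to port 418.36 + export clearance 299.43 + origin terminal 321.42 + freight 7721.63 + insurance 361.14 + brokerage 385.77 + duty 1732.25 + delivery 2114.24 = 13354.24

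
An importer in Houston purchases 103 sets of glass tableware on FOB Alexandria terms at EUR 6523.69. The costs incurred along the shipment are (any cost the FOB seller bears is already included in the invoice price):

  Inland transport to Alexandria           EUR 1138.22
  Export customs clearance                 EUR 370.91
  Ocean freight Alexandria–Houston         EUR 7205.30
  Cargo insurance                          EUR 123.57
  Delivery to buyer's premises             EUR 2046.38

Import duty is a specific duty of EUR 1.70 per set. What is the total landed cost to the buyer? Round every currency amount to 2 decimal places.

FOB: the seller bears costs until goods are on board at the origin port; the buyer bears freight, insurance and all costs thereafter.
Already in the invoice (seller's account under FOB): inland to port, export clearance — exclude.
CIF value = FOB price + freight + insurance = 6523.69 + 7205.30 + 123.57 = 13852.56
Import duty = 103 × 1.70 = 175.10
Buyer bears: freight 7205.30 + insurance 123.57 + delivery 2046.38 + duty 175.10 = 9550.35
Landed cost = invoice 6523.69 + 9550.35 = 16074.04

Total landed cost: EUR 16074.04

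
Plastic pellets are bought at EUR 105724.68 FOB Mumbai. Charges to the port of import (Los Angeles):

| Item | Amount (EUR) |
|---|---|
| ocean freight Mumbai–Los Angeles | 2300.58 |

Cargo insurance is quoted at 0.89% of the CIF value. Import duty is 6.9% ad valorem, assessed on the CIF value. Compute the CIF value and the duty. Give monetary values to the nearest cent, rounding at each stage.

CIF value: EUR 108995.32; import duty: EUR 7520.68

Let C be the CIF value. C = FOB price + freight + 0.89% × C
C − 0.89% × C = 105724.68 + 2300.58
0.9911 × C = 108025.26
C = 108025.26 / 0.9911 = 108995.32
Insurance premium = 0.89% × 108995.32 = 970.06
Import duty = 108995.32 × 6.9% = 7520.68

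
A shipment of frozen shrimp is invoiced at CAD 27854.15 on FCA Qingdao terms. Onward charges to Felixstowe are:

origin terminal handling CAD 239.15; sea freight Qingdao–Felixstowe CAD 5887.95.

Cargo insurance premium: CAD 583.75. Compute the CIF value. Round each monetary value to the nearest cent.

CIF = FCA price + pre-shipment costs + freight + insurance
CIF = 27854.15 + 239.15 + 5887.95 + 583.75 = 34565.00

CIF value: CAD 34565.00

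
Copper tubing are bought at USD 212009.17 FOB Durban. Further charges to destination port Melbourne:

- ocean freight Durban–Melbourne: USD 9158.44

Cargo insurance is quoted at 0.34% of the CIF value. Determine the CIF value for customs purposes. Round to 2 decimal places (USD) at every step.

CIF value: USD 221922.15

Let C be the CIF value. C = FOB price + freight + 0.34% × C
C − 0.34% × C = 212009.17 + 9158.44
0.9966 × C = 221167.61
C = 221167.61 / 0.9966 = 221922.15
Insurance premium = 0.34% × 221922.15 = 754.54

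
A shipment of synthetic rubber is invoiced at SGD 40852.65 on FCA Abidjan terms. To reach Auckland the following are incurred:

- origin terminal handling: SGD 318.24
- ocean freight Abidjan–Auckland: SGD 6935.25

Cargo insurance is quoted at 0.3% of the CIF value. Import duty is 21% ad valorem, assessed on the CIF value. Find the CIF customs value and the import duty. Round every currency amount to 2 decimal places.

CIF value: SGD 48250.89; import duty: SGD 10132.69

Let C be the CIF value. C = FCA price + pre-shipment costs + freight + 0.3% × C
C − 0.3% × C = 40852.65 + 318.24 + 6935.25
0.997 × C = 48106.14
C = 48106.14 / 0.997 = 48250.89
Insurance premium = 0.3% × 48250.89 = 144.75
Import duty = 48250.89 × 21% = 10132.69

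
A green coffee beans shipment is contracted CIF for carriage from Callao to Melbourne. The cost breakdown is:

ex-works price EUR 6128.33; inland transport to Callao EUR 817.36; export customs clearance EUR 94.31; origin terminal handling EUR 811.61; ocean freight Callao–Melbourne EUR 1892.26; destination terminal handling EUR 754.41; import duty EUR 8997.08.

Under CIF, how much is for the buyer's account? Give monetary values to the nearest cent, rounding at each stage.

CIF: the seller pays costs through ocean freight and marine insurance to the destination port.
Seller's account: goods 6128.33 + inland to port 817.36 + export clearance 94.31 + origin terminal 811.61 + freight 1892.26 = 9743.87
Buyer's account: destination terminal 754.41 + duty 8997.08 = 9751.49

Buyer's account: EUR 9751.49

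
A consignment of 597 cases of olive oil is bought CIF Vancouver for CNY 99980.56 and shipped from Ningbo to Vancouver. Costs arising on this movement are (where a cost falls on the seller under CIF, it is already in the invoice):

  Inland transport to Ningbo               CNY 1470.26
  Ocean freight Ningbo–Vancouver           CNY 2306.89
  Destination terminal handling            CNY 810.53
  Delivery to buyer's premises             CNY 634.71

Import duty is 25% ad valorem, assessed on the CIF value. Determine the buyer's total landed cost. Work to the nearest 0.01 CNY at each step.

CIF: the seller pays costs through ocean freight and marine insurance to the destination port.
Already in the invoice (seller's account under CIF): inland to port, freight — exclude.
The CIF price already equals the CIF value: 99980.56
Import duty = 99980.56 × 25% = 24995.14
Buyer bears: destination terminal 810.53 + delivery 634.71 + duty 24995.14 = 26440.38
Landed cost = invoice 99980.56 + 26440.38 = 126420.94

Total landed cost: CNY 126420.94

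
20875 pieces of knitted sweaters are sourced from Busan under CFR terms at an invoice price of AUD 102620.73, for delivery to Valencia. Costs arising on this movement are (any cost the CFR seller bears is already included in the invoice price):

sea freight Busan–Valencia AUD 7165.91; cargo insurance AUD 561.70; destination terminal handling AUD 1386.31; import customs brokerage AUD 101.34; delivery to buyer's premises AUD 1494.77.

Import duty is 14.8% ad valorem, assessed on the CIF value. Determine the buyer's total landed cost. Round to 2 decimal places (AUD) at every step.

Total landed cost: AUD 121435.85

CFR: the seller pays costs through ocean freight to the destination port, but not insurance.
Already in the invoice (seller's account under CFR): freight — exclude.
CIF value = CFR price + insurance = 102620.73 + 561.70 = 103182.43
Import duty = 103182.43 × 14.8% = 15271.00
Buyer bears: insurance 561.70 + destination terminal 1386.31 + brokerage 101.34 + delivery 1494.77 + duty 15271.00 = 18815.12
Landed cost = invoice 102620.73 + 18815.12 = 121435.85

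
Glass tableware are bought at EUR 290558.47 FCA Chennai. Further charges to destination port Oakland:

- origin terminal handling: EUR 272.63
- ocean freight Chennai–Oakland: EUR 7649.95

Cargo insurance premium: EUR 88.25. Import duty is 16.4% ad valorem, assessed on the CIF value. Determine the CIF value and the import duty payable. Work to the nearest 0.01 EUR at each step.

CIF = FCA price + pre-shipment costs + freight + insurance
CIF = 290558.47 + 272.63 + 7649.95 + 88.25 = 298569.30
Import duty = 298569.30 × 16.4% = 48965.37

CIF value: EUR 298569.30; import duty: EUR 48965.37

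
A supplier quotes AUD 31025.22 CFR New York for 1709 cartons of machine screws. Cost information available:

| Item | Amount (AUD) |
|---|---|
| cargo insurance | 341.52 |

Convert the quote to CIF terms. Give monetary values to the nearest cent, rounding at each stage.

CIF price: AUD 31366.74

From CFR to CIF, the seller additionally bears: insurance.
CIF price = 31025.22 + 341.52 = 31366.74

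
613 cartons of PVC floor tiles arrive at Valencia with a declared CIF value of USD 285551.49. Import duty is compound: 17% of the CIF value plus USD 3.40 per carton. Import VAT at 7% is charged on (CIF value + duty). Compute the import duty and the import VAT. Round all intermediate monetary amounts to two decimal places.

Ad valorem component: 285551.49 × 17% = 48543.75
Specific component: 613 × 3.40 = 2084.20
Import duty = 48543.75 + 2084.20 = 50627.95
VAT base = CIF + duty = 285551.49 + 50627.95 = 336179.44
Import VAT = 336179.44 × 7% = 23532.56

Import duty: USD 50627.95; import VAT: USD 23532.56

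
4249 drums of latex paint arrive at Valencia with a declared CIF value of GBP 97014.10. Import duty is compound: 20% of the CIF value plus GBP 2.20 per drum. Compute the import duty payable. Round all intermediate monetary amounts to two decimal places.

Import duty: GBP 28750.62

Ad valorem component: 97014.10 × 20% = 19402.82
Specific component: 4249 × 2.20 = 9347.80
Import duty = 19402.82 + 9347.80 = 28750.62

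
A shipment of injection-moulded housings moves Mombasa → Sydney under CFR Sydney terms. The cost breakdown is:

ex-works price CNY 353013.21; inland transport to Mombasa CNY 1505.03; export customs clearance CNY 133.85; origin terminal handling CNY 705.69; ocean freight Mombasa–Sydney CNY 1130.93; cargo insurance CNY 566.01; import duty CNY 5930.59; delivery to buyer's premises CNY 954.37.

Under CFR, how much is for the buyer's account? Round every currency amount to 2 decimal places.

CFR: the seller pays costs through ocean freight to the destination port, but not insurance.
Seller's account: goods 353013.21 + inland to port 1505.03 + export clearance 133.85 + origin terminal 705.69 + freight 1130.93 = 356488.71
Buyer's account: insurance 566.01 + duty 5930.59 + delivery 954.37 = 7450.97

Buyer's account: CNY 7450.97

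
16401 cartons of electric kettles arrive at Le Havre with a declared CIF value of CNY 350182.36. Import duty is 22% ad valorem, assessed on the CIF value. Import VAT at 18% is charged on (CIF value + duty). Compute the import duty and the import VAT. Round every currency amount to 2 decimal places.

Import duty = 350182.36 × 22% = 77040.12
VAT base = CIF + duty = 350182.36 + 77040.12 = 427222.48
Import VAT = 427222.48 × 18% = 76900.05

Import duty: CNY 77040.12; import VAT: CNY 76900.05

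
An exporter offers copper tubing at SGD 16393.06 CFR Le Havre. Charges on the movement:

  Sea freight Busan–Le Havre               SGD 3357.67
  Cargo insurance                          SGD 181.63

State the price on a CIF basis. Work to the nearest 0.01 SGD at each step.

Not relevant to the conversion: freight — on the seller under both CFR and CIF; already in the CFR price and stays in the CIF price.
From CFR to CIF, the seller additionally bears: insurance.
CIF price = 16393.06 + 181.63 = 16574.69

CIF price: SGD 16574.69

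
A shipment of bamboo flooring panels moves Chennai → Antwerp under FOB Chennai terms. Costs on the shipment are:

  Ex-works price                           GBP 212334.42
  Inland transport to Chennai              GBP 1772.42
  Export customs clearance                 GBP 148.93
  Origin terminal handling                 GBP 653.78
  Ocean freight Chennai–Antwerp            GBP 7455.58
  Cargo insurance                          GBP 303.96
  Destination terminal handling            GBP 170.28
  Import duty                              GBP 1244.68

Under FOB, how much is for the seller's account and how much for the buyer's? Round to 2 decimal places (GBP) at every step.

FOB: the seller bears costs until goods are on board at the origin port; the buyer bears freight, insurance and all costs thereafter.
Seller's account: goods 212334.42 + inland to port 1772.42 + export clearance 148.93 + origin terminal 653.78 = 214909.55
Buyer's account: freight 7455.58 + insurance 303.96 + destination terminal 170.28 + duty 1244.68 = 9174.50

Seller: GBP 214909.55; buyer: GBP 9174.50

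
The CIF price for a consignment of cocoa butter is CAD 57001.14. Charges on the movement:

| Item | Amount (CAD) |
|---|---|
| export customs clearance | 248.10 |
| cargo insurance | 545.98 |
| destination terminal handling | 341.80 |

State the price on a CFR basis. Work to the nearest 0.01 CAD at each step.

CFR price: CAD 56455.16

Not relevant to the conversion: export clearance — on the seller under both CIF and CFR; already in the CIF price and stays in the CFR price. destination terminal — on the buyer under both terms; not part of either seller's price.
From CIF to CFR, the seller no longer bears: insurance.
CFR price = 57001.14 − 545.98 = 56455.16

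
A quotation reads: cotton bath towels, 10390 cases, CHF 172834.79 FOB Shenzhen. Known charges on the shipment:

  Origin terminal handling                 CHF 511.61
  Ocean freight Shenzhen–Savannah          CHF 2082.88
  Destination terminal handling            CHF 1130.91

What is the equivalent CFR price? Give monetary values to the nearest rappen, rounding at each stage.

CFR price: CHF 174917.67

Not relevant to the conversion: origin terminal — on the seller under both FOB and CFR; already in the FOB price and stays in the CFR price. destination terminal — on the buyer under both terms; not part of either seller's price.
From FOB to CFR, the seller additionally bears: freight.
CFR price = 172834.79 + 2082.88 = 174917.67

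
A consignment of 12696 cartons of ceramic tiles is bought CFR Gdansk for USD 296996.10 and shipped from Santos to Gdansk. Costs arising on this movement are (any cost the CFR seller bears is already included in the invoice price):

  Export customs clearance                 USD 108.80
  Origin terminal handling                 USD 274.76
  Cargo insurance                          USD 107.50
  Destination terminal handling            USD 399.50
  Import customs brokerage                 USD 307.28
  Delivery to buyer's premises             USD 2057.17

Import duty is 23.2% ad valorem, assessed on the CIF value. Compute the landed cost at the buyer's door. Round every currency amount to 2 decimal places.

CFR: the seller pays costs through ocean freight to the destination port, but not insurance.
Already in the invoice (seller's account under CFR): export clearance, origin terminal — exclude.
CIF value = CFR price + insurance = 296996.10 + 107.50 = 297103.60
Import duty = 297103.60 × 23.2% = 68928.04
Buyer bears: insurance 107.50 + destination terminal 399.50 + brokerage 307.28 + delivery 2057.17 + duty 68928.04 = 71799.49
Landed cost = invoice 296996.10 + 71799.49 = 368795.59

Total landed cost: USD 368795.59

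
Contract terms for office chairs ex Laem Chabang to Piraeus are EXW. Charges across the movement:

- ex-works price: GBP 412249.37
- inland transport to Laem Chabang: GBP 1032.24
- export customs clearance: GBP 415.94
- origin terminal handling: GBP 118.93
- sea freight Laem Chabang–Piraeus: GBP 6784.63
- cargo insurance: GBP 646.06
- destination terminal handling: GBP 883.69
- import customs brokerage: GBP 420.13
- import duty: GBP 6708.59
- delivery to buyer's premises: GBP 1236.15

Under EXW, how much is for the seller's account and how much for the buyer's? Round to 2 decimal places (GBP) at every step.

EXW: the seller makes goods available at their premises; the buyer bears all onward costs.
Seller's account: goods 412249.37 = 412249.37
Buyer's account: inland to port 1032.24 + export clearance 415.94 + origin terminal 118.93 + freight 6784.63 + insurance 646.06 + destination terminal 883.69 + brokerage 420.13 + duty 6708.59 + delivery 1236.15 = 18246.36

Seller: GBP 412249.37; buyer: GBP 18246.36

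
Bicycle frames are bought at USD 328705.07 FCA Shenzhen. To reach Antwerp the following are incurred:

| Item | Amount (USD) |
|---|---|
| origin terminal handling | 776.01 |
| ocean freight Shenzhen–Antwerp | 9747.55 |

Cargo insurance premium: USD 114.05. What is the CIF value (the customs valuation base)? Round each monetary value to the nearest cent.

CIF = FCA price + pre-shipment costs + freight + insurance
CIF = 328705.07 + 776.01 + 9747.55 + 114.05 = 339342.68

CIF value: USD 339342.68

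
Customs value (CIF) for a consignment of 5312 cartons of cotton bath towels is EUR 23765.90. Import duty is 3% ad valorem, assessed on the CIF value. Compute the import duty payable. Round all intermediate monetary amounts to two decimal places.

Import duty = 23765.90 × 3% = 712.98

Import duty: EUR 712.98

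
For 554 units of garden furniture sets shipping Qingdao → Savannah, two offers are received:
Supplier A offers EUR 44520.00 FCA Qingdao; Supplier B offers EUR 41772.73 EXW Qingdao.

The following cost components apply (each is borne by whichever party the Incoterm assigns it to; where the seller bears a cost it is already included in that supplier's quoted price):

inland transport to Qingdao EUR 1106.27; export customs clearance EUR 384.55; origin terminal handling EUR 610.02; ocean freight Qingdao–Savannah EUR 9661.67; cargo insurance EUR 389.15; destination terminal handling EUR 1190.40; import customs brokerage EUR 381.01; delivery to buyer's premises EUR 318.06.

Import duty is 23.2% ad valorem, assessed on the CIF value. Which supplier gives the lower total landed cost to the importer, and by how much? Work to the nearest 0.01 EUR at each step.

Supplier A (FCA):
CIF value = FCA price + origin terminal + freight + insurance = 44520.00 + 610.02 + 9661.67 + 389.15 = 55180.84
Import duty = 55180.84 × 23.2% = 12801.95
Buyer bears (A): 610.02 + 9661.67 + 389.15 + 1190.40 + 381.01 + 318.06 = 12550.31
Landed cost (A) = invoice 44520.00 + 12550.31 + duty 12801.95 = 69872.26
Supplier B (EXW):
CIF value = EXW price + inland to port + export clearance + origin terminal + freight + insurance = 41772.73 + 1106.27 + 384.55 + 610.02 + 9661.67 + 389.15 = 53924.39
Import duty = 53924.39 × 23.2% = 12510.46
Buyer bears (B): 1106.27 + 384.55 + 610.02 + 9661.67 + 389.15 + 1190.40 + 381.01 + 318.06 = 14041.13
Landed cost (B) = invoice 41772.73 + 14041.13 + duty 12510.46 = 68324.32
Difference = |69872.26 − 68324.32| = 1547.94

Supplier B is cheaper by EUR 1547.94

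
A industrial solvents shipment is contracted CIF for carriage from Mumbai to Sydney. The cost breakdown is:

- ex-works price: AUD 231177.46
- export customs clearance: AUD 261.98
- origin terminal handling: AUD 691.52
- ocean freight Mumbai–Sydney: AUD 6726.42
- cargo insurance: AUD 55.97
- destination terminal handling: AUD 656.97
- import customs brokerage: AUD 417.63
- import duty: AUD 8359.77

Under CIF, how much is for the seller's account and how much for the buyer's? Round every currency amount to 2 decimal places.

Seller: AUD 238913.35; buyer: AUD 9434.37

CIF: the seller pays costs through ocean freight and marine insurance to the destination port.
Seller's account: goods 231177.46 + export clearance 261.98 + origin terminal 691.52 + freight 6726.42 + insurance 55.97 = 238913.35
Buyer's account: destination terminal 656.97 + brokerage 417.63 + duty 8359.77 = 9434.37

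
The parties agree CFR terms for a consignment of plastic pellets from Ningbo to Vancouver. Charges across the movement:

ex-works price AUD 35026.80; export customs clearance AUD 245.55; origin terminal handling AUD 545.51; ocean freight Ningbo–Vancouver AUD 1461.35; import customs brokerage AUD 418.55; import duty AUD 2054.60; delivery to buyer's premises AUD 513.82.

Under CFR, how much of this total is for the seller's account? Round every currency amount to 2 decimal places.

Seller's account: AUD 37279.21

CFR: the seller pays costs through ocean freight to the destination port, but not insurance.
Seller's account: goods 35026.80 + export clearance 245.55 + origin terminal 545.51 + freight 1461.35 = 37279.21
Buyer's account: brokerage 418.55 + duty 2054.60 + delivery 513.82 = 2986.97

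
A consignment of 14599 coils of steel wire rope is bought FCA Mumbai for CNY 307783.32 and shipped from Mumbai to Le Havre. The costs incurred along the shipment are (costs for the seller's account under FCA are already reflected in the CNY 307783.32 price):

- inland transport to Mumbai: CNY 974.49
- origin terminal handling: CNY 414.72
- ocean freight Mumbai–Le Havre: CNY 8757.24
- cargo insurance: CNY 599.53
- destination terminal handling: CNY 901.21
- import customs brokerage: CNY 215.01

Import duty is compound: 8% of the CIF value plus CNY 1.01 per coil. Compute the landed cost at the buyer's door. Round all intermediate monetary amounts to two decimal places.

FCA: the seller delivers export-cleared goods to the carrier; the buyer bears costs from that point.
Already in the invoice (seller's account under FCA): inland to port — exclude.
CIF value = FCA price + origin terminal + freight + insurance = 307783.32 + 414.72 + 8757.24 + 599.53 = 317554.81
Ad valorem component: 317554.81 × 8% = 25404.38
Specific component: 14599 × 1.01 = 14744.99
Import duty = 25404.38 + 14744.99 = 40149.37
Buyer bears: origin terminal 414.72 + freight 8757.24 + insurance 599.53 + destination terminal 901.21 + brokerage 215.01 + duty 40149.37 = 51037.08
Landed cost = invoice 307783.32 + 51037.08 = 358820.40

Total landed cost: CNY 358820.40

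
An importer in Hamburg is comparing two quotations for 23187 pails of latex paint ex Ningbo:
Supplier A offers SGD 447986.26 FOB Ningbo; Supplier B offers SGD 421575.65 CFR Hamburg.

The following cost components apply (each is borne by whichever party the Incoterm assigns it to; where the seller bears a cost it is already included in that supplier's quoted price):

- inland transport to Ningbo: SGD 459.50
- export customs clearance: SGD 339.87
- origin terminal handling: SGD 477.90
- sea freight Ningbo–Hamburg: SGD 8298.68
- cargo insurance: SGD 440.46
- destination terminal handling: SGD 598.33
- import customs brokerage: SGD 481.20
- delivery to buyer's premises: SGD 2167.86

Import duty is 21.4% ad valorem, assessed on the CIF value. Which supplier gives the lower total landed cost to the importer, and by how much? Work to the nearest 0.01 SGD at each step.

Supplier A (FOB):
CIF value = FOB price + freight + insurance = 447986.26 + 8298.68 + 440.46 = 456725.40
Import duty = 456725.40 × 21.4% = 97739.24
Buyer bears (A): 8298.68 + 440.46 + 598.33 + 481.20 + 2167.86 = 11986.53
Landed cost (A) = invoice 447986.26 + 11986.53 + duty 97739.24 = 557712.03
Supplier B (CFR):
CIF value = CFR price + insurance = 421575.65 + 440.46 = 422016.11
Import duty = 422016.11 × 21.4% = 90311.45
Buyer bears (B): 440.46 + 598.33 + 481.20 + 2167.86 = 3687.85
Landed cost (B) = invoice 421575.65 + 3687.85 + duty 90311.45 = 515574.95
Difference = |557712.03 − 515574.95| = 42137.08

Supplier B is cheaper by SGD 42137.08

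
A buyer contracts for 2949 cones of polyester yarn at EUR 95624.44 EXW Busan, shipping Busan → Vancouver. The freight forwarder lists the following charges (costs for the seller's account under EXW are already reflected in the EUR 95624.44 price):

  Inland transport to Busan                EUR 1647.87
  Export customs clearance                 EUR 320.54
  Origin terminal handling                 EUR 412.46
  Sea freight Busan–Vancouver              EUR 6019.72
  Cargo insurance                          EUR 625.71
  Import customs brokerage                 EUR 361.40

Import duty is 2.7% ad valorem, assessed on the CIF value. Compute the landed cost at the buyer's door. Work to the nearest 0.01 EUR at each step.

EXW: the seller makes goods available at their premises; the buyer bears all onward costs.
CIF value = EXW price + inland to port + export clearance + origin terminal + freight + insurance = 95624.44 + 1647.87 + 320.54 + 412.46 + 6019.72 + 625.71 = 104650.74
Import duty = 104650.74 × 2.7% = 2825.57
Buyer bears: inland to port 1647.87 + export clearance 320.54 + origin terminal 412.46 + freight 6019.72 + insurance 625.71 + brokerage 361.40 + duty 2825.57 = 12213.27
Landed cost = invoice 95624.44 + 12213.27 = 107837.71

Total landed cost: EUR 107837.71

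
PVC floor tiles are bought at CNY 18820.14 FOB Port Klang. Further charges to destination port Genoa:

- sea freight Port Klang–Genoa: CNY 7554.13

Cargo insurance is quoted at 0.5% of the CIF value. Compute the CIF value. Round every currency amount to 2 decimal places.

CIF value: CNY 26506.80

Let C be the CIF value. C = FOB price + freight + 0.5% × C
C − 0.5% × C = 18820.14 + 7554.13
0.995 × C = 26374.27
C = 26374.27 / 0.995 = 26506.80
Insurance premium = 0.5% × 26506.80 = 132.53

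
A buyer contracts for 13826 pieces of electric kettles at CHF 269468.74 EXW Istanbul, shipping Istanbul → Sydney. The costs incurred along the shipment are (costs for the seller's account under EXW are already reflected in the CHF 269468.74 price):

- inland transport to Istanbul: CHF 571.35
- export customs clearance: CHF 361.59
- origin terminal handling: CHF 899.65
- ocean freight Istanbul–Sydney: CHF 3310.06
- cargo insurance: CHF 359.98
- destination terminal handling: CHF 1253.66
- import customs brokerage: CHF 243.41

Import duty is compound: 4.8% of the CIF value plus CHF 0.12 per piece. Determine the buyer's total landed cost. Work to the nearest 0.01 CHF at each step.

Total landed cost: CHF 291326.19

EXW: the seller makes goods available at their premises; the buyer bears all onward costs.
CIF value = EXW price + inland to port + export clearance + origin terminal + freight + insurance = 269468.74 + 571.35 + 361.59 + 899.65 + 3310.06 + 359.98 = 274971.37
Ad valorem component: 274971.37 × 4.8% = 13198.63
Specific component: 13826 × 0.12 = 1659.12
Import duty = 13198.63 + 1659.12 = 14857.75
Buyer bears: inland to port 571.35 + export clearance 361.59 + origin terminal 899.65 + freight 3310.06 + insurance 359.98 + destination terminal 1253.66 + brokerage 243.41 + duty 14857.75 = 21857.45
Landed cost = invoice 269468.74 + 21857.45 = 291326.19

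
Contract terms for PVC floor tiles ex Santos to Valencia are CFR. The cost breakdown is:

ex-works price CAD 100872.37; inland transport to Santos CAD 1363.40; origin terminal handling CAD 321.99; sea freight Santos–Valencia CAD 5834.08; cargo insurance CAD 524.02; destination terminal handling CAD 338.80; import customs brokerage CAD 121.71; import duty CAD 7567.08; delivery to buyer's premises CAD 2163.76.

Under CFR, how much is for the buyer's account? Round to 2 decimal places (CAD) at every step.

Buyer's account: CAD 10715.37

CFR: the seller pays costs through ocean freight to the destination port, but not insurance.
Seller's account: goods 100872.37 + inland to port 1363.40 + origin terminal 321.99 + freight 5834.08 = 108391.84
Buyer's account: insurance 524.02 + destination terminal 338.80 + brokerage 121.71 + duty 7567.08 + delivery 2163.76 = 10715.37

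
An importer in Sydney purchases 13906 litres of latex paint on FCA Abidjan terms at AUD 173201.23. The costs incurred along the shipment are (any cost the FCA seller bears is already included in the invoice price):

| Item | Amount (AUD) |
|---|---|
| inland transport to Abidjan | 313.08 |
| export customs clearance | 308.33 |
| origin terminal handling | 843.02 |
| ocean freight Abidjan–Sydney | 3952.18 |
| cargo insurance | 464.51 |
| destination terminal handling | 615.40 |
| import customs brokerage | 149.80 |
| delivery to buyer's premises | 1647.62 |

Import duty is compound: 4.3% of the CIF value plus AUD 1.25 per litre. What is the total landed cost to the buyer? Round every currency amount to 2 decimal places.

Total landed cost: AUD 205930.08

FCA: the seller delivers export-cleared goods to the carrier; the buyer bears costs from that point.
Already in the invoice (seller's account under FCA): inland to port, export clearance — exclude.
CIF value = FCA price + origin terminal + freight + insurance = 173201.23 + 843.02 + 3952.18 + 464.51 = 178460.94
Ad valorem component: 178460.94 × 4.3% = 7673.82
Specific component: 13906 × 1.25 = 17382.50
Import duty = 7673.82 + 17382.50 = 25056.32
Buyer bears: origin terminal 843.02 + freight 3952.18 + insurance 464.51 + destination terminal 615.40 + brokerage 149.80 + delivery 1647.62 + duty 25056.32 = 32728.85
Landed cost = invoice 173201.23 + 32728.85 = 205930.08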